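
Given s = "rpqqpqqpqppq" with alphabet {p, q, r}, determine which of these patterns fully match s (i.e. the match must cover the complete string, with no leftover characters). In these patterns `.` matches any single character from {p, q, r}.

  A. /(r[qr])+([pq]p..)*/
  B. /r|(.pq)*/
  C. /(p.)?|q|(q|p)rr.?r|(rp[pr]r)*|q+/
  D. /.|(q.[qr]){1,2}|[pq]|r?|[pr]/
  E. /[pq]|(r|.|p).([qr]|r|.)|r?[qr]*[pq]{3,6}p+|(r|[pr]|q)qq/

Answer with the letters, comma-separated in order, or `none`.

A → no match
B → match
C → no match
D → no match
E → no match

B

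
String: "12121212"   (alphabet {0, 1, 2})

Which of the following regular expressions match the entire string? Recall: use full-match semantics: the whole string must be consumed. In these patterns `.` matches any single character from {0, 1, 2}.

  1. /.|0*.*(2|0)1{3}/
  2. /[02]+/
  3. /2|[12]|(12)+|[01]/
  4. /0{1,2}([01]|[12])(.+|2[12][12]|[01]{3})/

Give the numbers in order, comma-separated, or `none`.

1 → no match
2 → no match
3 → match
4 → no match — must start with "0"

3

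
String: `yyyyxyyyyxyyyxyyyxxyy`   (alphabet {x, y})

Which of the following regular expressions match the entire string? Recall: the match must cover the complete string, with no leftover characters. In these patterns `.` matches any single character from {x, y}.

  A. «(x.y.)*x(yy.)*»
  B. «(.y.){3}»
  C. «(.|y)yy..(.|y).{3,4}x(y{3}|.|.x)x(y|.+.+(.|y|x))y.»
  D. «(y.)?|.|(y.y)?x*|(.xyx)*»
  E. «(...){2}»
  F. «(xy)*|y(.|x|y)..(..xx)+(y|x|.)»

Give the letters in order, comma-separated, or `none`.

A → no match
B → no match
C → match
D → no match
E → no match
F → no match

C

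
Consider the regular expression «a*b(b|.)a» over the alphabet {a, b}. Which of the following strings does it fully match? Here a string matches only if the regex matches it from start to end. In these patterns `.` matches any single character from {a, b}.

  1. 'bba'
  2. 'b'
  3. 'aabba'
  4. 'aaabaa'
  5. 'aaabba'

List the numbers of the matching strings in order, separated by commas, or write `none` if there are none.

1, 3, 4, 5

1 → match
2 → no match — must end with 'a'
3 → match
4 → match
5 → match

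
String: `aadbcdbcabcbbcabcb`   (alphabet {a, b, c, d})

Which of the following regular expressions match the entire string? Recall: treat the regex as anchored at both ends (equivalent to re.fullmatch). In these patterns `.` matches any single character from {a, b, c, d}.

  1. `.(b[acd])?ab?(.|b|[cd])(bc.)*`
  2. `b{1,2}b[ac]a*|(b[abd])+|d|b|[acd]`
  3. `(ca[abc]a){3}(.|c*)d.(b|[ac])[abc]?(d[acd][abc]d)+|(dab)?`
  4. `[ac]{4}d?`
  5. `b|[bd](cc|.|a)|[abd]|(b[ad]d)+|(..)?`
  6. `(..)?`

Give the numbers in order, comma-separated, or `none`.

1

1 → match
2 → no match
3 → no match
4 → no match
5 → no match
6 → no match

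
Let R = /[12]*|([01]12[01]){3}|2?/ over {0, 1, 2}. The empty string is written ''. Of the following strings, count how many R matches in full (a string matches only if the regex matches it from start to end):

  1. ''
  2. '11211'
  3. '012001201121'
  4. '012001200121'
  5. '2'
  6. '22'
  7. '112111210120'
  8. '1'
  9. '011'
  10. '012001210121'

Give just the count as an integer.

1 → match
2 → match
3 → match
4 → match
5 → match
6 → match
7 → match
8 → match
9 → no match
10 → match
Total matched: 9

9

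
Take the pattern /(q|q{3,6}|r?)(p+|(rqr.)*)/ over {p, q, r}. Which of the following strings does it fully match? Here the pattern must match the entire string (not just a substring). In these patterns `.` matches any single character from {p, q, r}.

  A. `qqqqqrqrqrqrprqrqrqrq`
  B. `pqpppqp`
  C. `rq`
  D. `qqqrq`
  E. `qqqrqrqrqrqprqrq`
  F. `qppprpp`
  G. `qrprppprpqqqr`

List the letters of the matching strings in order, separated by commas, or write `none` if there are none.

A

A → match
B → no match
C → no match
D → no match
E → no match
F → no match
G → no match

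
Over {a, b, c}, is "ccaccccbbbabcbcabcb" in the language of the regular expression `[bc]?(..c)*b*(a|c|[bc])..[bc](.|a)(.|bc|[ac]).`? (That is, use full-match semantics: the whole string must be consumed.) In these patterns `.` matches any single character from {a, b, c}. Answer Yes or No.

No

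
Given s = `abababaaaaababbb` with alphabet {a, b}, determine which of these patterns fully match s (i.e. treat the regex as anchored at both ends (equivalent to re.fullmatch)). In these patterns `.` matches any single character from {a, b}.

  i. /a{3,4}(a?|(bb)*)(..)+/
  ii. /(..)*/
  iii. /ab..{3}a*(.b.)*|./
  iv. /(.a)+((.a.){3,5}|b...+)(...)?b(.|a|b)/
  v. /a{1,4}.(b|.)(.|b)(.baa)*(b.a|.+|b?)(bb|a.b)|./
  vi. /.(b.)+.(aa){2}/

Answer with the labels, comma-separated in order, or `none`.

i → no match
ii → match
iii → match
iv → no match
v → match
vi → no match — must end with `aa`

ii, iii, v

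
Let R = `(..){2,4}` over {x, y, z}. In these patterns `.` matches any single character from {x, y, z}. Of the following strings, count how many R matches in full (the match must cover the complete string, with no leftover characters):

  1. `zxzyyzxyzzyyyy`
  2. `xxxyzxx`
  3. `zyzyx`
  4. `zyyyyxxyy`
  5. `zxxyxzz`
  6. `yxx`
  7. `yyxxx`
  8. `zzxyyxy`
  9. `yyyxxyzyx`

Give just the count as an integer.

0

1 → no match
2 → no match
3 → no match
4 → no match
5 → no match
6 → no match
7 → no match
8 → no match
9 → no match
Total matched: 0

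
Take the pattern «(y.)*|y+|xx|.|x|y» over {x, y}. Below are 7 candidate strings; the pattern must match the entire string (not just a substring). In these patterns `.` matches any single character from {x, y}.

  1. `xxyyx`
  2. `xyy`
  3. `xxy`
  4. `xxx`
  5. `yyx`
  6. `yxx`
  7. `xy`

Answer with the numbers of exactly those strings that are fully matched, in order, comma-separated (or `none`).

none

1 → no match
2 → no match
3 → no match
4 → no match
5 → no match
6 → no match
7 → no match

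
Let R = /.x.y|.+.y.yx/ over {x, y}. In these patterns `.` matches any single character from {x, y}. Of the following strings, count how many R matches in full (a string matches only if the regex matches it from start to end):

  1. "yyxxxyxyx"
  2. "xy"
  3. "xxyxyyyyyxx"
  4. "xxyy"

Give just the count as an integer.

2

1. "yyxxxyxyx" → match
2. "xy" → no match
3. "xxyxyyyyyxx" → no match
4. "xxyy" → match
Total matched: 2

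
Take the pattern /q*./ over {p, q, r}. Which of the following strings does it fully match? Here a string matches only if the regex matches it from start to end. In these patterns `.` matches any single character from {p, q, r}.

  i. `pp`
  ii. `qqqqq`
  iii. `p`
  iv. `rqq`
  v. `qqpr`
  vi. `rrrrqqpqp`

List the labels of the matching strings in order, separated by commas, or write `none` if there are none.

i → no match
ii → match
iii → match
iv → no match
v → no match
vi → no match

ii, iii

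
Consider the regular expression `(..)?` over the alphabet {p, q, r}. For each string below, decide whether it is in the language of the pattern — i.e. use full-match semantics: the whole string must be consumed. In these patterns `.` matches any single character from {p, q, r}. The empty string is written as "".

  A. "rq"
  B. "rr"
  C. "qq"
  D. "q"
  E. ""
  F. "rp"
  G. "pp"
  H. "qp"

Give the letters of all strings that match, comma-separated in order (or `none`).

A, B, C, E, F, G, H

A → match
B → match
C → match
D → no match
E → match
F → match
G → match
H → match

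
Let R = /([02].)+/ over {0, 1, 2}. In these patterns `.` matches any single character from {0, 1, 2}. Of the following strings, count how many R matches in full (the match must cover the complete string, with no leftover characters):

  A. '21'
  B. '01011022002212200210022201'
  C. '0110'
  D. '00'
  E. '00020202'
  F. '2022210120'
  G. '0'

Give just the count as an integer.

4

A → match
B → no match
C → no match
D → match
E → match
F → match
G → no match
Total matched: 4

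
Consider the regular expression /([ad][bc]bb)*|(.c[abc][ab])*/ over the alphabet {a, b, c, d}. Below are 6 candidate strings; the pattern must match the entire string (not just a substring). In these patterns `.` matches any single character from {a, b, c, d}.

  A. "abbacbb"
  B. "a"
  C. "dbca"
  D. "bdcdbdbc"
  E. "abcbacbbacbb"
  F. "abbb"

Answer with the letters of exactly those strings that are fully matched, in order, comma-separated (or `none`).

F

A. "abbacbb" → no match
B. "a" → no match
C. "dbca" → no match
D. "bdcdbdbc" → no match
E. "abcbacbbacbb" → no match
F. "abbb" → match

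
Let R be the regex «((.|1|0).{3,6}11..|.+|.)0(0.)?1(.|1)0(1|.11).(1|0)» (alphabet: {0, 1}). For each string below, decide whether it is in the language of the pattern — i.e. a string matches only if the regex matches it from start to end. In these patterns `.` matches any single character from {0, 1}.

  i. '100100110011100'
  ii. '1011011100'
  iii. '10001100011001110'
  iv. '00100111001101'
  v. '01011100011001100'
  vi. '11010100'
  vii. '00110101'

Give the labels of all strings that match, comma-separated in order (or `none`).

i, ii, iii, iv, v, vii

i → match
ii → match
iii → match
iv → match
v → match
vi → no match
vii → match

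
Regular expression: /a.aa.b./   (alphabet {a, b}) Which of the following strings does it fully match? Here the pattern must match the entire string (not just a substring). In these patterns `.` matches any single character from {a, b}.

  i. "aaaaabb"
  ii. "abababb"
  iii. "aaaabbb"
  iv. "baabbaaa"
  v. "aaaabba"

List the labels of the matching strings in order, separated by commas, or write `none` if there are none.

i, iii, v

i. "aaaaabb" → match
ii. "abababb" → no match
iii. "aaaabbb" → match
iv. "baabbaaa" → no match — must start with "a"
v. "aaaabba" → match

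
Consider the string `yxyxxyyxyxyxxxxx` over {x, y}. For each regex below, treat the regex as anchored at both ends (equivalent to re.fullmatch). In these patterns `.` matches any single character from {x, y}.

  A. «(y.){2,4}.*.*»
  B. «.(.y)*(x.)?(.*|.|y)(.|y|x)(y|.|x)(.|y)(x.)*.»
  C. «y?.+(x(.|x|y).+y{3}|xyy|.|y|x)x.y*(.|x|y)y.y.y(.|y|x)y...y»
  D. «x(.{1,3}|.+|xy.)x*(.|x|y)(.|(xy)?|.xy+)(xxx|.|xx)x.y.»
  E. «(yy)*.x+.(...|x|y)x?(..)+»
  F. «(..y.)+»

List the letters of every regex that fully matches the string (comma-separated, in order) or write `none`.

A → match
B → match
C → no match — must end with `y`
D → no match — must start with `x`
E → match
F → no match

A, B, E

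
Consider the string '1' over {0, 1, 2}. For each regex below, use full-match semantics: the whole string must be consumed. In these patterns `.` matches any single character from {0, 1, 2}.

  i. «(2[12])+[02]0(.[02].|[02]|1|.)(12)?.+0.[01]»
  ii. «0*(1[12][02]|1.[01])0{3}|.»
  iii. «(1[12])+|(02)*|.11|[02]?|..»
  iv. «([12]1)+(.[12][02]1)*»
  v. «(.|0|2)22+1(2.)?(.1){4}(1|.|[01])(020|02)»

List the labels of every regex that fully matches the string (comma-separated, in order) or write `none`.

ii

i → no match — must start with '2'
ii → match
iii → no match
iv → no match
v → no match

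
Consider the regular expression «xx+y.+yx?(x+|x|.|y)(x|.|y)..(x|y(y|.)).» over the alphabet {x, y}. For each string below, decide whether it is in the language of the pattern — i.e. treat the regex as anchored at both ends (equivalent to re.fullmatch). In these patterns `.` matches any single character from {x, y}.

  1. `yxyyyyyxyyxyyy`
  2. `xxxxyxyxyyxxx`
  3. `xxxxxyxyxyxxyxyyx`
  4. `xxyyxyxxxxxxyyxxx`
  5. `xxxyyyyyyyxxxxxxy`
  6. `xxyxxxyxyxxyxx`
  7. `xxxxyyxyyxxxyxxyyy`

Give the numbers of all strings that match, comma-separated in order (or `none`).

2, 3, 4, 5, 6, 7

1 → no match — must start with `xx`
2 → match
3 → match
4 → match
5 → match
6 → match
7 → match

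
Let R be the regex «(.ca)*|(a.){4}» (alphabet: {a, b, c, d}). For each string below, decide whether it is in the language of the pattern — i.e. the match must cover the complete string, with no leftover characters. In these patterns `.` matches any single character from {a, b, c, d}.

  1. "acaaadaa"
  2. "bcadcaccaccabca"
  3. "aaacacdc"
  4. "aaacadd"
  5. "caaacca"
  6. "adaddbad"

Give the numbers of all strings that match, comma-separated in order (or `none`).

1, 2

1 → match
2 → match
3 → no match
4 → no match
5 → no match
6 → no match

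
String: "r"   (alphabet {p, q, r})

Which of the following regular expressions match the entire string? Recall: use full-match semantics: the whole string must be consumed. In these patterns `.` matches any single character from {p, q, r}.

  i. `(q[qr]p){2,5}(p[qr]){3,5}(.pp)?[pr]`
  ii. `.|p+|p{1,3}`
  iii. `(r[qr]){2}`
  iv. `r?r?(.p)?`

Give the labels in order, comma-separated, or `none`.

ii, iv

i → no match — must start with "q"
ii → match
iii → no match
iv → match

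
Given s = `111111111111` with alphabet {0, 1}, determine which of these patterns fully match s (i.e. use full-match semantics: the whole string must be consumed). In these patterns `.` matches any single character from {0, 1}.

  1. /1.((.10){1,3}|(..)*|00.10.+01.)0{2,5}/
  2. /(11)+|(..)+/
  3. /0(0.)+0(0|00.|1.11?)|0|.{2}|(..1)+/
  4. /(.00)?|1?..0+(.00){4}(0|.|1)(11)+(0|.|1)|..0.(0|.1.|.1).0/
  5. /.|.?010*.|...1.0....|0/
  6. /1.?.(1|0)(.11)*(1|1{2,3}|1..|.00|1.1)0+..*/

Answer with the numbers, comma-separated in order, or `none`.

2, 3

1 → no match — must end with `0`
2 → match
3 → match
4 → no match
5 → no match
6 → no match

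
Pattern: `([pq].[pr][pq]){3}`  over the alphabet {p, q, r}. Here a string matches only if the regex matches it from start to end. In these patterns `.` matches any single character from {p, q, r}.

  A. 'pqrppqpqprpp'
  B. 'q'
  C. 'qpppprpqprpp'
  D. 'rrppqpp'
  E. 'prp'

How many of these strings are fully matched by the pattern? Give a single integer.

A → match
B → no match
C → match
D → no match
E → no match
Total matched: 2

2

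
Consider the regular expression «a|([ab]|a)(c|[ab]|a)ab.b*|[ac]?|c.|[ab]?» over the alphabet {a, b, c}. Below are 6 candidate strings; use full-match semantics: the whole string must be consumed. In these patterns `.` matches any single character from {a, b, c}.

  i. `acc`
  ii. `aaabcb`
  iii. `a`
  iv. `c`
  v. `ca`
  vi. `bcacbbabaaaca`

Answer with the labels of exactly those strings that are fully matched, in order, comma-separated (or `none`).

i → no match
ii → match
iii → match
iv → match
v → match
vi → no match

ii, iii, iv, v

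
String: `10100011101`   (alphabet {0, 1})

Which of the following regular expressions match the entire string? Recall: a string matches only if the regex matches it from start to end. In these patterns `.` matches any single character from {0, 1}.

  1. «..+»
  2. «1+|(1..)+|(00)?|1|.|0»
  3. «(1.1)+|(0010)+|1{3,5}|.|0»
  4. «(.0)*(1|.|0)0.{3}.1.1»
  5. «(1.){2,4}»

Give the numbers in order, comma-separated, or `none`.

1 → match
2 → no match
3 → no match
4 → match
5 → no match

1, 4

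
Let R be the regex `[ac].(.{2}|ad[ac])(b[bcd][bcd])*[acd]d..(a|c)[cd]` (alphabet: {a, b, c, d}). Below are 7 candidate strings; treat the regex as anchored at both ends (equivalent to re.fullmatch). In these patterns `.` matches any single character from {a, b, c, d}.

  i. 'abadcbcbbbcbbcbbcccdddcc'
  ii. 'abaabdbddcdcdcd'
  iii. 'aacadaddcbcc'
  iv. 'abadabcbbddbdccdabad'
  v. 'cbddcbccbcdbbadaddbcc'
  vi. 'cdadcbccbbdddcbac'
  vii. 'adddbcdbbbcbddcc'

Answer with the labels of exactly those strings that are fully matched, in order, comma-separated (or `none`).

i → no match
ii → no match
iii → no match
iv → match
v → no match
vi → match
vii → no match

iv, vi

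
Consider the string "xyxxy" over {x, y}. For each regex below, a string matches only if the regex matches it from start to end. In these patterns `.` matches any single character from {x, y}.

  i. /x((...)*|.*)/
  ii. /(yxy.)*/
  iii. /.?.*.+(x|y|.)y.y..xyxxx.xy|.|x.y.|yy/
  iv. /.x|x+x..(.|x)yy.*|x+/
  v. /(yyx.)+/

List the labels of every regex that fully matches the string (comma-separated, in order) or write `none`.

i → match
ii → no match
iii → no match
iv → no match
v → no match — must start with "yyx"

i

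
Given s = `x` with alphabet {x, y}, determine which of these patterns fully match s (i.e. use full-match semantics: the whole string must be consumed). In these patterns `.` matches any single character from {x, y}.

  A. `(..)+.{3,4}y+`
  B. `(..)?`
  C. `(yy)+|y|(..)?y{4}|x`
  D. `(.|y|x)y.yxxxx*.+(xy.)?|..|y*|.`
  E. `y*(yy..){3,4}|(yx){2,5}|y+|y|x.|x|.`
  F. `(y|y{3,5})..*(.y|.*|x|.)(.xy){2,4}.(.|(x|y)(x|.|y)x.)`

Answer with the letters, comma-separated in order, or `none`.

C, D, E

A → no match — must end with `y`
B → no match
C → match
D → match
E → match
F → no match — must start with `y`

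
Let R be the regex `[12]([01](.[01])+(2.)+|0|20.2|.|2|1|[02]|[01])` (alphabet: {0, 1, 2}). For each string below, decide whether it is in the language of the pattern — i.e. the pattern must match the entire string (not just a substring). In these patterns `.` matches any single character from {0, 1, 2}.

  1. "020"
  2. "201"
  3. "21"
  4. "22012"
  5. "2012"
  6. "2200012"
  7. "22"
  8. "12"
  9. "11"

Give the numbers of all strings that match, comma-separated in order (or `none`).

3, 4, 7, 8, 9

1 → no match
2 → no match
3 → match
4 → match
5 → no match
6 → no match
7 → match
8 → match
9 → match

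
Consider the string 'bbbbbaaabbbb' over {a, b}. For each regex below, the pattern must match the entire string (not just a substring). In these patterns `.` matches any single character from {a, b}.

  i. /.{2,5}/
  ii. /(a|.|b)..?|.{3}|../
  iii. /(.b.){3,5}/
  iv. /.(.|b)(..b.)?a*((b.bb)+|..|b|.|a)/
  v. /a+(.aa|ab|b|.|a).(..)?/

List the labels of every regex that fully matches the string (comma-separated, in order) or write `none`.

i → no match
ii → no match
iii → no match
iv → match
v → no match — must start with 'a'

iv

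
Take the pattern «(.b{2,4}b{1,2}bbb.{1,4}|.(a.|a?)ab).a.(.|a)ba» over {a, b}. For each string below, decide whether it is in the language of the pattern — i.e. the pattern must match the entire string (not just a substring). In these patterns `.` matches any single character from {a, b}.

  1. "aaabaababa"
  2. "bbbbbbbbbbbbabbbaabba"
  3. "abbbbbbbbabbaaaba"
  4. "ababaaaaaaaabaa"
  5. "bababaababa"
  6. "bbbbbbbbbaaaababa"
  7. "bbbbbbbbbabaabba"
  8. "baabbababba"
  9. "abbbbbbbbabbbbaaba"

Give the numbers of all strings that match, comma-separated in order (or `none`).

1, 3, 5, 6, 7

1 → match
2 → no match
3 → match
4 → no match — must end with "ba"
5 → match
6 → match
7 → match
8 → no match
9 → no match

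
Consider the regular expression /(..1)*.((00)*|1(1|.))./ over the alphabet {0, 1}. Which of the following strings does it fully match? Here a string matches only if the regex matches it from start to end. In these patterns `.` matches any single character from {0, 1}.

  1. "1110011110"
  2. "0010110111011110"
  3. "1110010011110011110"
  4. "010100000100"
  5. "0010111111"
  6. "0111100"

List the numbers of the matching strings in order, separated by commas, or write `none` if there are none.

1, 2, 3, 5, 6

1. "1110011110" → match
2 → match
3 → match
4. "010100000100" → no match
5. "0010111111" → match
6. "0111100" → match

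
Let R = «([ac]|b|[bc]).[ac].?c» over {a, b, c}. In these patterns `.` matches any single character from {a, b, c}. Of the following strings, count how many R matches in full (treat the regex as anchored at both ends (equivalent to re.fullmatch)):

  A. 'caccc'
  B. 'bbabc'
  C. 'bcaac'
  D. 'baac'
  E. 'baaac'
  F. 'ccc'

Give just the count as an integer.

5

A → match
B → match
C → match
D → match
E → match
F → no match
Total matched: 5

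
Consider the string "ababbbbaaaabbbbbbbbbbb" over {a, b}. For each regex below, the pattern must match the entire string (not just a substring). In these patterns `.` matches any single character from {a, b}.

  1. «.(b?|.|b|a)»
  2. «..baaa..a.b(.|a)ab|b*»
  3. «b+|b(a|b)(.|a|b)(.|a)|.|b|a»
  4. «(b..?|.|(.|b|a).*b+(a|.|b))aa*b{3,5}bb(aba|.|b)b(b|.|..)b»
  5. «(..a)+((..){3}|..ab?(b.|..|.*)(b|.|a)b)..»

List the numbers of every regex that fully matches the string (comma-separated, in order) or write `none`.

4

1 → no match
2 → no match
3 → no match
4 → match
5 → no match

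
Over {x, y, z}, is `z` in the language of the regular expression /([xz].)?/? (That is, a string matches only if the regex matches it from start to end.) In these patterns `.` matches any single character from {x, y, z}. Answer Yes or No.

No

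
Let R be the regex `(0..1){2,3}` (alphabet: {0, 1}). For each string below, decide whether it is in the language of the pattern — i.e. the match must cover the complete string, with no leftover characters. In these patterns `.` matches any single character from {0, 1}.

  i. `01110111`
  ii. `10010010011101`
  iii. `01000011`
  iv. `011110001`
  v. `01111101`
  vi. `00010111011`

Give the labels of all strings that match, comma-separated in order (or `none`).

i

i → match
ii → no match — must start with `0`
iii → no match
iv → no match
v → no match
vi → no match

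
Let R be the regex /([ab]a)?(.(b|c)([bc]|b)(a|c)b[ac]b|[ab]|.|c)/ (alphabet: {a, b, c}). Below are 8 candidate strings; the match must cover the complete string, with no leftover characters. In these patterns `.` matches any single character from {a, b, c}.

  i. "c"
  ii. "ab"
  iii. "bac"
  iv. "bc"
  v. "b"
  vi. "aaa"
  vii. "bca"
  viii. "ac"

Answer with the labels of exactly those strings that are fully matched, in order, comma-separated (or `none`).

i → match
ii → no match
iii → match
iv → no match
v → match
vi → match
vii → no match
viii → no match

i, iii, v, vi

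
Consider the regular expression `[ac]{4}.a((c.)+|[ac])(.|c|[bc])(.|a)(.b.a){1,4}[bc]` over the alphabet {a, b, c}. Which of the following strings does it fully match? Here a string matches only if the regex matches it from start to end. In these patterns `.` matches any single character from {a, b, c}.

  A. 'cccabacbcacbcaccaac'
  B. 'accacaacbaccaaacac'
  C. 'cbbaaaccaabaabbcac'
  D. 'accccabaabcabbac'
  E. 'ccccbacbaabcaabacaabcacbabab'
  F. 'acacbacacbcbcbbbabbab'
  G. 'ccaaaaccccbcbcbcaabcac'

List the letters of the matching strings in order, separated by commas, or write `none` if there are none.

A → no match
B → no match
C → no match
D → no match
E → no match
F → match
G → no match

F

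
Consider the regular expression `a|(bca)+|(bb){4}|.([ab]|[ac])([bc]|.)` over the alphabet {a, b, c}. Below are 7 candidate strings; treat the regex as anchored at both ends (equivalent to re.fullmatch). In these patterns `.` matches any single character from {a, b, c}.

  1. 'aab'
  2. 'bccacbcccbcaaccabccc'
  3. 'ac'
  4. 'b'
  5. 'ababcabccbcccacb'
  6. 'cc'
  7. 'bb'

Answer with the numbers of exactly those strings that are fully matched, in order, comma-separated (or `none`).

1 → match
2 → no match
3 → no match
4 → no match
5 → no match
6 → no match
7 → no match

1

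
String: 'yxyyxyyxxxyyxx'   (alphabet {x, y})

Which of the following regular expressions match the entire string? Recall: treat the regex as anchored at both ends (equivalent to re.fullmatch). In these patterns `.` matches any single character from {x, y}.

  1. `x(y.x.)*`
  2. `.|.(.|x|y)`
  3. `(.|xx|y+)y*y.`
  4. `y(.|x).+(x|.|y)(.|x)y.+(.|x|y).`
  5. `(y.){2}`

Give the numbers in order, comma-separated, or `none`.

4

1 → no match — must start with 'x'
2 → no match
3 → no match
4 → match
5 → no match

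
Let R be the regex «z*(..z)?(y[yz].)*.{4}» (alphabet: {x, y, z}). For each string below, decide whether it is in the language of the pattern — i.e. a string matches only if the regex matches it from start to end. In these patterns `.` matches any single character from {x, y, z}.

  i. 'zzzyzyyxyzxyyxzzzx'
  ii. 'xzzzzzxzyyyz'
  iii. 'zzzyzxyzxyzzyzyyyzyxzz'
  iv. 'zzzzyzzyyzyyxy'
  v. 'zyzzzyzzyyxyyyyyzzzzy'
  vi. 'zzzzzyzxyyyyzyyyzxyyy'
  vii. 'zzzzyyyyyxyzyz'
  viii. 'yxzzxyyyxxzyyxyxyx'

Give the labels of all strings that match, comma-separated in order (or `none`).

i, iii, iv, vi, vii

i → match
ii → no match
iii → match
iv → match
v → no match
vi → match
vii → match
viii → no match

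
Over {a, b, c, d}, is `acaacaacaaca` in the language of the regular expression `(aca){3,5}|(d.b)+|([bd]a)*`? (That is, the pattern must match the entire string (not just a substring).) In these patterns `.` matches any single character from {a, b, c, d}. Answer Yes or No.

Yes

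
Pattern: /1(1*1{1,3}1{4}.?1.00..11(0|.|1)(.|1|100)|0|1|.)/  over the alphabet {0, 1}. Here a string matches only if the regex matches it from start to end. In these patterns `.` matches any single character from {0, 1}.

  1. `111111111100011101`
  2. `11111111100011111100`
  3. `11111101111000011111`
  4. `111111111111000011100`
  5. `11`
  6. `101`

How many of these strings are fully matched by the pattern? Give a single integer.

4

1 → match
2 → match
3 → no match
4 → match
5 → match
6 → no match
Total matched: 4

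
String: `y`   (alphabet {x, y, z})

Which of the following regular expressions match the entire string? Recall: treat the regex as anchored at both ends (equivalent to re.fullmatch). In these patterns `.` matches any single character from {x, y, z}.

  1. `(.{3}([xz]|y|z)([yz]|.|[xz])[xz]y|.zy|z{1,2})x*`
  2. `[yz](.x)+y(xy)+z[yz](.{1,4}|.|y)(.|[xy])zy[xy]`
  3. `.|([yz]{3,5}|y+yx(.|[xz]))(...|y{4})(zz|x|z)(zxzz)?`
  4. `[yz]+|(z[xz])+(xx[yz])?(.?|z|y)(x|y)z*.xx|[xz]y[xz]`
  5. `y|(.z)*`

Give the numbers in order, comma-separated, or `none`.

1 → no match
2 → no match
3 → match
4 → match
5 → match

3, 4, 5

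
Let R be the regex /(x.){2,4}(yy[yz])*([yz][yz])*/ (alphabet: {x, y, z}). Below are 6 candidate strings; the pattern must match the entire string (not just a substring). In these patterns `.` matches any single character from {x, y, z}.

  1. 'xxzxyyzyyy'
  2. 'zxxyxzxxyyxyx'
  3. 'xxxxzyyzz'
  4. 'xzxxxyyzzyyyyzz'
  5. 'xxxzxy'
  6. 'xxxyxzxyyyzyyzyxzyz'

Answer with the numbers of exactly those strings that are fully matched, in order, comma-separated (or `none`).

1 → no match
2 → no match — must start with 'x'
3 → no match
4 → no match
5 → match
6 → no match

5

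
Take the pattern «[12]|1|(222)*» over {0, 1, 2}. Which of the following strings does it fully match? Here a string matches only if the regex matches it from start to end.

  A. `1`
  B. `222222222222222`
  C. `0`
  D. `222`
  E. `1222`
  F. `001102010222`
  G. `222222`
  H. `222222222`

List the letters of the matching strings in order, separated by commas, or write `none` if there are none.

A → match
B → match
C → no match
D → match
E → no match
F → no match
G → match
H → match

A, B, D, G, H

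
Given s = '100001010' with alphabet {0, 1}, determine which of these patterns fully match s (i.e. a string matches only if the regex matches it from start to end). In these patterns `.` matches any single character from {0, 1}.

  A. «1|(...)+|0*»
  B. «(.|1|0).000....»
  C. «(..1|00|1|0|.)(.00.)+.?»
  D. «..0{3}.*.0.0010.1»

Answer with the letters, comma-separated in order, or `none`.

A → match
B → match
C → no match
D → no match — must end with '1'

A, B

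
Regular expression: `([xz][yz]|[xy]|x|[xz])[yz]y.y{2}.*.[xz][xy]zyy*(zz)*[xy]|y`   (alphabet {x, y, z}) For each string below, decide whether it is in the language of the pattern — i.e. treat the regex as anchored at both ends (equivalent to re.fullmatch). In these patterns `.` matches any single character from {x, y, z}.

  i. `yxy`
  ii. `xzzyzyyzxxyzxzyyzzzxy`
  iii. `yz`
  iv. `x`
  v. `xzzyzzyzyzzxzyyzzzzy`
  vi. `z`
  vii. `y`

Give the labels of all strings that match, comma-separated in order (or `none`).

vii

i → no match
ii → no match
iii → no match
iv → no match
v → no match
vi → no match
vii → match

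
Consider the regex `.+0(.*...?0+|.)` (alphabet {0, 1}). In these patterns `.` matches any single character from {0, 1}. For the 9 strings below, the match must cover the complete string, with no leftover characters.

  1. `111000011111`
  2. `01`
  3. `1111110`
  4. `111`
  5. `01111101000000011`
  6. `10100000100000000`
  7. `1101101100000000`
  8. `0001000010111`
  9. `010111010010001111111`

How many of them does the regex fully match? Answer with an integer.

1. `111000011111` → no match
2. `01` → no match
3. `1111110` → no match
4. `111` → no match
5 → no match
6 → match
7 → match
8 → no match
9 → no match
Total matched: 2

2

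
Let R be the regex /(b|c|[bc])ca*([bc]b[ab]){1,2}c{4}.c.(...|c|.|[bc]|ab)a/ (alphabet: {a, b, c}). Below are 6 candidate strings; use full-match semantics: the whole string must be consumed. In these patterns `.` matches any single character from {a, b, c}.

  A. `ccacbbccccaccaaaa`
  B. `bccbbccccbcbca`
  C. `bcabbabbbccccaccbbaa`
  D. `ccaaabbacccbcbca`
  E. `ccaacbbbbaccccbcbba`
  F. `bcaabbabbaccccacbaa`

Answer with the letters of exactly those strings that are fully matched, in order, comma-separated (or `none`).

A → match
B → match
C → match
D → no match
E → match
F → match

A, B, C, E, F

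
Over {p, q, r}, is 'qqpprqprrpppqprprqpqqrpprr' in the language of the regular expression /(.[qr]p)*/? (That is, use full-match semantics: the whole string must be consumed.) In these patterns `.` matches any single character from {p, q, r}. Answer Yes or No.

No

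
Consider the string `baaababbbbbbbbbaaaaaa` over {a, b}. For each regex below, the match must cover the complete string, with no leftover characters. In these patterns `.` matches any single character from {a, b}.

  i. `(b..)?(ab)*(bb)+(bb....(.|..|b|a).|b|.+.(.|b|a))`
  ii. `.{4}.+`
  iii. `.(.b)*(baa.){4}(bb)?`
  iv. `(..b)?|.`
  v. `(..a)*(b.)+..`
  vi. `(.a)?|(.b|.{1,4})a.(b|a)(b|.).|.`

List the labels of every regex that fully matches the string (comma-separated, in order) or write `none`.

i → match
ii → match
iii → no match
iv → no match
v → no match
vi → no match

i, ii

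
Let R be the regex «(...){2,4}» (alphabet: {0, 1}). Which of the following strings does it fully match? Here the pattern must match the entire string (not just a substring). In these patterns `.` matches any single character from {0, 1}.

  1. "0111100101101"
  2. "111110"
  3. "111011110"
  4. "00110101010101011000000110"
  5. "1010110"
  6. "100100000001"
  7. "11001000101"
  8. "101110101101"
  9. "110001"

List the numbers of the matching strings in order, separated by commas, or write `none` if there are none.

1 → no match
2 → match
3 → match
4 → no match
5 → no match
6 → match
7 → no match
8 → match
9 → match

2, 3, 6, 8, 9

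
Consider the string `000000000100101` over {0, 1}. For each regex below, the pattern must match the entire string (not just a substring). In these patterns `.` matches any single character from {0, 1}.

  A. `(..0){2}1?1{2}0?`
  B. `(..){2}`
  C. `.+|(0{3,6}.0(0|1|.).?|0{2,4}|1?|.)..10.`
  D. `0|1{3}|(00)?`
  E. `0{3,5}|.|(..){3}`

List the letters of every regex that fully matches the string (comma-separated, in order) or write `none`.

A → no match
B → no match
C → match
D → no match
E → no match

C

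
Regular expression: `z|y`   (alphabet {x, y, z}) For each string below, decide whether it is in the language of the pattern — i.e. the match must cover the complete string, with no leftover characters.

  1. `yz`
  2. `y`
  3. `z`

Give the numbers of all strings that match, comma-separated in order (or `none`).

2, 3

1 → no match
2 → match
3 → match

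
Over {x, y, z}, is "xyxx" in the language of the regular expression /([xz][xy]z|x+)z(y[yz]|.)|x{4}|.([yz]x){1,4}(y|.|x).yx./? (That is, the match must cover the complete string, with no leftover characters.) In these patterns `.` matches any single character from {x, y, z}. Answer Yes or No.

No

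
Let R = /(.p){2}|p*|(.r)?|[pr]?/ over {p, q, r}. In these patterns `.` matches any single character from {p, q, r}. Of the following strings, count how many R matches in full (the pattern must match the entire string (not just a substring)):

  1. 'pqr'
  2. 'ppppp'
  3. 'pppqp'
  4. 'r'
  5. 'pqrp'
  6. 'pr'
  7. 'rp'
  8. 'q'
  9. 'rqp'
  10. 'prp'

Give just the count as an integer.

3

1 → no match
2 → match
3 → no match
4 → match
5 → no match
6 → match
7 → no match
8 → no match
9 → no match
10 → no match
Total matched: 3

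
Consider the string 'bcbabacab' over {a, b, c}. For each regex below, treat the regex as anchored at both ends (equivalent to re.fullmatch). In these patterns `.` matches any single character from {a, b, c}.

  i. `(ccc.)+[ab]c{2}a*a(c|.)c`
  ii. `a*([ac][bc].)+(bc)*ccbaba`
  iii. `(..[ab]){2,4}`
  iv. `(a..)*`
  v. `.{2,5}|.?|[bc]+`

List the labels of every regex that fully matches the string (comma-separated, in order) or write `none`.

i → no match — must start with 'ccc'
ii → no match — must end with 'ccbaba'
iii → match
iv → no match
v → no match

iii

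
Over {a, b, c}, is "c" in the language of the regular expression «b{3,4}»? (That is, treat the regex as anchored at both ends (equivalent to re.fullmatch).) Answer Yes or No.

Every match must start with "b", but "c" does not.

No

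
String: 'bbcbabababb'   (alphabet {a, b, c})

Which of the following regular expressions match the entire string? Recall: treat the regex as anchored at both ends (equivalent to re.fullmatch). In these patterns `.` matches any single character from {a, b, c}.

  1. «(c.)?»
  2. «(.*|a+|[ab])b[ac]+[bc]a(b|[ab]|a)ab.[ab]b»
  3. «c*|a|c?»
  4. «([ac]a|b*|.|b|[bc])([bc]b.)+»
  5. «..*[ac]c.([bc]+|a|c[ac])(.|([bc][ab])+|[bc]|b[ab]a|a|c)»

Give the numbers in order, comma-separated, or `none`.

1 → no match
2 → match
3 → no match
4 → no match
5 → no match

2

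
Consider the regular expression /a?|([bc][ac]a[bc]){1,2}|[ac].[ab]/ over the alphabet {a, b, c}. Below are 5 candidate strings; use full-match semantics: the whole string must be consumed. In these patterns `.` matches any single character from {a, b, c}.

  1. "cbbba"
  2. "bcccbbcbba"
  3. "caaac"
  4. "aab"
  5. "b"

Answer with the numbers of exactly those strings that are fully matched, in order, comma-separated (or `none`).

1. "cbbba" → no match
2. "bcccbbcbba" → no match
3. "caaac" → no match
4. "aab" → match
5. "b" → no match

4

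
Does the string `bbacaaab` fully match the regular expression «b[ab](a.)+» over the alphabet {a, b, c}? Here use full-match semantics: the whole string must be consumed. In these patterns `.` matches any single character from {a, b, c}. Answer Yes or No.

Yes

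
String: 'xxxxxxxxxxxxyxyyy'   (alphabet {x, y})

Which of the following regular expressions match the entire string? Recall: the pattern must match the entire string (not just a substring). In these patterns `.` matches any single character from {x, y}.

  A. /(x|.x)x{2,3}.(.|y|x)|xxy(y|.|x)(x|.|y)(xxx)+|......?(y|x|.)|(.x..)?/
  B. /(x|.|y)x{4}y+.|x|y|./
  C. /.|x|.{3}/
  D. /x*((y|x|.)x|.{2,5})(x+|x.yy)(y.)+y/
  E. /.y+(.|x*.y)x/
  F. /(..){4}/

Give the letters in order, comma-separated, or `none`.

A → no match
B → no match
C → no match
D → match
E → no match — must end with 'x'
F → no match

D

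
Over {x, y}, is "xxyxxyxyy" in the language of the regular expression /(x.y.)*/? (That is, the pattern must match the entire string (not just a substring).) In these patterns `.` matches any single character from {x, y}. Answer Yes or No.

No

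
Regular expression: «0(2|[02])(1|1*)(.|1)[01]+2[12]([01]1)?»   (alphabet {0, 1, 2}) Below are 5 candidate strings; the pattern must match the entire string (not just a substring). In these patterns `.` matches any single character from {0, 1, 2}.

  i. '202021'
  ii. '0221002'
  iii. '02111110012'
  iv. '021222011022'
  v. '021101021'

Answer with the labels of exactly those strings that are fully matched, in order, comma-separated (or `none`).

v

i. '202021' → no match — must start with '0'
ii. '0221002' → no match
iii. '02111110012' → no match
iv. '021222011022' → no match
v. '021101021' → match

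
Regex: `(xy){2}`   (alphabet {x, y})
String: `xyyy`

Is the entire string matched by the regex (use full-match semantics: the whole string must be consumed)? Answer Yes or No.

Every match must end with `xy`, but `xyyy` does not.

No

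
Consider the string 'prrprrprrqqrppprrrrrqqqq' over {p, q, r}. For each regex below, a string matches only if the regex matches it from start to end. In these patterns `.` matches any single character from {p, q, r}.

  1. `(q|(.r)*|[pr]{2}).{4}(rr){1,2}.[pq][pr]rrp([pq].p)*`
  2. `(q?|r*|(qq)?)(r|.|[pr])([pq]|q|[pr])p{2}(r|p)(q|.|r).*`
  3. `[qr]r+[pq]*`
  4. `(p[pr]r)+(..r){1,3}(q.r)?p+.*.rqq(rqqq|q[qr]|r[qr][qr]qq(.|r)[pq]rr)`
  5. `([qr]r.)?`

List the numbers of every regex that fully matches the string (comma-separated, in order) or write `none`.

4

1 → no match
2 → no match
3 → no match
4 → match
5 → no match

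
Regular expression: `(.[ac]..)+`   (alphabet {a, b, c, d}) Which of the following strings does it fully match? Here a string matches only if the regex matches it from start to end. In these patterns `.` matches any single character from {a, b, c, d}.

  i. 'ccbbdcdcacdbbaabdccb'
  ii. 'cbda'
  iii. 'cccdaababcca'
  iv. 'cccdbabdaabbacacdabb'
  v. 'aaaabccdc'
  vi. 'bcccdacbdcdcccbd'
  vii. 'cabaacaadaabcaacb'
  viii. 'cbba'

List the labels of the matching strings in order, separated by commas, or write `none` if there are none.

i → match
ii → no match
iii → match
iv → match
v → no match
vi → match
vii → no match
viii → no match

i, iii, iv, vi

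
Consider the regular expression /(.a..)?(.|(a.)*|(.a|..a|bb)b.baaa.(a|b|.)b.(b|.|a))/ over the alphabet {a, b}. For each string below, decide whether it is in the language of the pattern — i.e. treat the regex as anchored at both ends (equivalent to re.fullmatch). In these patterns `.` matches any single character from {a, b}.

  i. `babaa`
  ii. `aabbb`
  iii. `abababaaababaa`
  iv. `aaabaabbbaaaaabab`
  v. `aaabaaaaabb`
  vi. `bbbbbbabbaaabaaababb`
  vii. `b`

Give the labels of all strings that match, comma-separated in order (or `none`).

i, ii, iii, iv, vii

i → match
ii → match
iii → match
iv → match
v → no match
vi → no match
vii → match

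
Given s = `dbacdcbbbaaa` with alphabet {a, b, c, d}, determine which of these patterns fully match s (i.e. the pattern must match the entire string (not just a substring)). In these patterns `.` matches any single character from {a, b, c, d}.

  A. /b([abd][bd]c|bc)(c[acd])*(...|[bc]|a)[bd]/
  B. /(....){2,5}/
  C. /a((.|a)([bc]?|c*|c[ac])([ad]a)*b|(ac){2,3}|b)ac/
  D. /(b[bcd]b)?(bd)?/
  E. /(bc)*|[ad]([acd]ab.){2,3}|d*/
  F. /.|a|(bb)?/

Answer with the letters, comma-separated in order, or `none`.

B

A → no match — must start with `b`
B → match
C → no match — must start with `a`
D → no match
E → no match
F → no match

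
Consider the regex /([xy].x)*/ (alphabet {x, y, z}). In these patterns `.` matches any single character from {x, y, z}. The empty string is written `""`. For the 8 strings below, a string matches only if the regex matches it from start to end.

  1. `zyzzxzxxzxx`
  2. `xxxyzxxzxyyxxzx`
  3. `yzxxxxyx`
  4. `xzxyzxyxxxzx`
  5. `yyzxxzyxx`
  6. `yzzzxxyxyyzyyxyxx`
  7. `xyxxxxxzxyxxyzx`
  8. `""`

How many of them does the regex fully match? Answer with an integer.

1. `zyzzxzxxzxx` → no match
2 → match
3. `yzxxxxyx` → no match
4. `xzxyzxyxxxzx` → match
5. `yyzxxzyxx` → no match
6 → no match
7 → match
8. `""` → match
Total matched: 4

4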